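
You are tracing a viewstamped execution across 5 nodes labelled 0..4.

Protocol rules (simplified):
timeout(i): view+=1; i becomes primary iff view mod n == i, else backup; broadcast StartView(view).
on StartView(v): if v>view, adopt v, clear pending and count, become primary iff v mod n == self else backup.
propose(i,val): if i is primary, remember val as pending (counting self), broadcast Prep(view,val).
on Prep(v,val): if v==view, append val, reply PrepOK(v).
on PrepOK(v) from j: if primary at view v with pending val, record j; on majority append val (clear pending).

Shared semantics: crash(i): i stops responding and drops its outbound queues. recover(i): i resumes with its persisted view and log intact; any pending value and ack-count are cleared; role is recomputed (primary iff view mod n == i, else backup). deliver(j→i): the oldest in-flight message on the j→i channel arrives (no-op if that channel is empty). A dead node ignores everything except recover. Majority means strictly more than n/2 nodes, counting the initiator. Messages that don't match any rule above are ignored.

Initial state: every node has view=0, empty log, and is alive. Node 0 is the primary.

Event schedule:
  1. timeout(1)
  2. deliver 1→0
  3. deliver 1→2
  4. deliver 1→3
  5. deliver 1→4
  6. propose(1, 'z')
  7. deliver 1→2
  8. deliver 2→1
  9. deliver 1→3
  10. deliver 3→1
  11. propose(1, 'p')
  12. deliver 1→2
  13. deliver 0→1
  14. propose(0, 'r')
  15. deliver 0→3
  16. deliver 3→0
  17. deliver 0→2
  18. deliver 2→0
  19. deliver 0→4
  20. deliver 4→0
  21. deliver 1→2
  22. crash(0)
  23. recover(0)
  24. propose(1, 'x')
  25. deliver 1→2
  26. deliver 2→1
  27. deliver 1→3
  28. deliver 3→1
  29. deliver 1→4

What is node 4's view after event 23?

1

step 1 timeout(1): 1={prim,v=1,log=-}
step 2 deliver 1→0: 0={back,v=1,log=-}
step 3 deliver 1→2: 2={back,v=1,log=-}
step 4 deliver 1→3: 3={back,v=1,log=-}
step 5 deliver 1→4: 4={back,v=1,log=-}
step 6 propose(1,'z'): —
step 7 deliver 1→2: 2={back,v=1,log=z}
step 8 deliver 2→1: —
step 9 deliver 1→3: 3={back,v=1,log=z}
step 10 deliver 3→1: 1={prim,v=1,log=z}
step 11 propose(1,'p'): —
step 12 deliver 1→2: 2={back,v=1,log=z,p}
step 13 deliver 0→1: —
step 14 propose(0,'r'): —
step 15 deliver 0→3: —
step 16 deliver 3→0: —
step 17 deliver 0→2: —
step 18 deliver 2→0: —
step 19 deliver 0→4: —
step 20 deliver 4→0: —
step 21 deliver 1→2: —
step 22 crash(0): 0={✗back,v=1,log=-}
step 23 recover(0): 0={back,v=1,log=-}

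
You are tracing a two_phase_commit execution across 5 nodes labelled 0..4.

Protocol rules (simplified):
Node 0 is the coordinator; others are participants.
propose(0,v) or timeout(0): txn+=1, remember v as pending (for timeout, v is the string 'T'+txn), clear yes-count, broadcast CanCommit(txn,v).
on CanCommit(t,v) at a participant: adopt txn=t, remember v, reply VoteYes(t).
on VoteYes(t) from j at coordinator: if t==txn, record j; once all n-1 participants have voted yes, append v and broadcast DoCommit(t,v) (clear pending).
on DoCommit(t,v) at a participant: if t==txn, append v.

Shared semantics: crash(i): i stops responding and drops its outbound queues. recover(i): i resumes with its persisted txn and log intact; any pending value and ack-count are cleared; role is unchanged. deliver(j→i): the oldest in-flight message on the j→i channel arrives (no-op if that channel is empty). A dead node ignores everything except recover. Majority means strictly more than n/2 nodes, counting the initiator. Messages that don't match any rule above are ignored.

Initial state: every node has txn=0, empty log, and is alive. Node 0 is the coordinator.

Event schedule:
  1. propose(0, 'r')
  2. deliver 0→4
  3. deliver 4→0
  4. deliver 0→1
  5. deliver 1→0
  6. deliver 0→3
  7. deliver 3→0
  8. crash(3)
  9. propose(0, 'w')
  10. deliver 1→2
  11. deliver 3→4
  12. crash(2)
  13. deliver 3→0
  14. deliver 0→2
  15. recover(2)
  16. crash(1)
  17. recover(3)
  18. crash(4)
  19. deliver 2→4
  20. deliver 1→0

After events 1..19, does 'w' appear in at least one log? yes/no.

e1 propose(0,'r'): 0[coor,t=1,-]
e2 deliver 0→4: 4[part,t=1,-]
e3 deliver 4→0: ·
e4 deliver 0→1: 1[part,t=1,-]
e5 deliver 1→0: ·
e6 deliver 0→3: 3[part,t=1,-]
e7 deliver 3→0: ·
e8 crash(3): 3[✗part,t=1,-]
e9 propose(0,'w'): 0[coor,t=2,-]
e10 deliver 1→2: ·
e11 deliver 3→4: ·
e12 crash(2): 2[✗part,t=0,-]
e13 deliver 3→0: ·
e14 deliver 0→2: ·
e15 recover(2): 2[part,t=0,-]
e16 crash(1): 1[✗part,t=1,-]
e17 recover(3): 3[part,t=1,-]
e18 crash(4): 4[✗part,t=1,-]
e19 deliver 2→4: ·

no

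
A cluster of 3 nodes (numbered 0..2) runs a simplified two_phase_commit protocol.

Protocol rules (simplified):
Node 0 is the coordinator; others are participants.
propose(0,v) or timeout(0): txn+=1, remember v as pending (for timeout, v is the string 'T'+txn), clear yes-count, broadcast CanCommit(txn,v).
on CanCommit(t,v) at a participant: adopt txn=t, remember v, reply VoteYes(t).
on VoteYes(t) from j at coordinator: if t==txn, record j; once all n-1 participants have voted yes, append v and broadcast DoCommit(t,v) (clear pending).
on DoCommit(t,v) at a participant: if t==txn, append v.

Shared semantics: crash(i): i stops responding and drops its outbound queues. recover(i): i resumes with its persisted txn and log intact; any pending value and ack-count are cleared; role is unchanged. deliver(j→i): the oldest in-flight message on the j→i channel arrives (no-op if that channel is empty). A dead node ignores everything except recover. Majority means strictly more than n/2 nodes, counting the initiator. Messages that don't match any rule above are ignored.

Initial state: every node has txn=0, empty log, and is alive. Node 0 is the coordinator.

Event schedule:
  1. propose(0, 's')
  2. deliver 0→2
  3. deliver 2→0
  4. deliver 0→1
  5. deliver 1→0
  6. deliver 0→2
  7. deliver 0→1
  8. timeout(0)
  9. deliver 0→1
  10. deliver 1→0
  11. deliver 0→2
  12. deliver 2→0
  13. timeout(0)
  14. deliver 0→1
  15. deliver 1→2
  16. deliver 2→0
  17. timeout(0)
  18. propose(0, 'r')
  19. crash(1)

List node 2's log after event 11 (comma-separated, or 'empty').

s

1. propose(0,'s'):  <0:coor t1 ->
2. deliver 0→2:  <2:part t1 ->
3. deliver 2→0:  nop
4. deliver 0→1:  <1:part t1 ->
5. deliver 1→0:  <0:coor t1 s>
6. deliver 0→2:  <2:part t1 s>
7. deliver 0→1:  <1:part t1 s>
8. timeout(0):  <0:coor t2 s>
9. deliver 0→1:  <1:part t2 s>
10. deliver 1→0:  nop
11. deliver 0→2:  <2:part t2 s>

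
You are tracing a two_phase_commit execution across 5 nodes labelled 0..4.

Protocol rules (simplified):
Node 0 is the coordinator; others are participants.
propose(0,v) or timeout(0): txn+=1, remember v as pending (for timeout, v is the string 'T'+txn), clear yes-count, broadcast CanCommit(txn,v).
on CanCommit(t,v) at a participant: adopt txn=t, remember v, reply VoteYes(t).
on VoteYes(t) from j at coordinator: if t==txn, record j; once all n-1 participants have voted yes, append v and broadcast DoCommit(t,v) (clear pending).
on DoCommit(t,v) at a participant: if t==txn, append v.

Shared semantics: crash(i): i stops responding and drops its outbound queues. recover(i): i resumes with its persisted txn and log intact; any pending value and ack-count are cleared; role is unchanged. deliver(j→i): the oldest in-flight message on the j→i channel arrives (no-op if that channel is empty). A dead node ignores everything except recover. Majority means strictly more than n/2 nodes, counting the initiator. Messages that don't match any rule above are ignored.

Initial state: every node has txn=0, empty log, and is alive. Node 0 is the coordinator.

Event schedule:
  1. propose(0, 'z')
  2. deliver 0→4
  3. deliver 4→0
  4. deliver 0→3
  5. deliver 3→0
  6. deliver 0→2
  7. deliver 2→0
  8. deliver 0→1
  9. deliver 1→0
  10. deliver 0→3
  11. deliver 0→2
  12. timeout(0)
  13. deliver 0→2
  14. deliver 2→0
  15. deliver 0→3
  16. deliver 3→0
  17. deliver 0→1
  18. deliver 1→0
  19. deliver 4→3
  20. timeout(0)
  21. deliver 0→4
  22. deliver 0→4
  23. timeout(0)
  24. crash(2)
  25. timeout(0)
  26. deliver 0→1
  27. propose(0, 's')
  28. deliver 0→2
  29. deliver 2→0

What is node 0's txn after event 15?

1. propose(0,'z'):  <0:coor t1 ->
2. deliver 0→4:  <4:part t1 ->
3. deliver 4→0:  nop
4. deliver 0→3:  <3:part t1 ->
5. deliver 3→0:  nop
6. deliver 0→2:  <2:part t1 ->
7. deliver 2→0:  nop
8. deliver 0→1:  <1:part t1 ->
9. deliver 1→0:  <0:coor t1 z>
10. deliver 0→3:  <3:part t1 z>
11. deliver 0→2:  <2:part t1 z>
12. timeout(0):  <0:coor t2 z>
13. deliver 0→2:  <2:part t2 z>
14. deliver 2→0:  nop
15. deliver 0→3:  <3:part t2 z>

2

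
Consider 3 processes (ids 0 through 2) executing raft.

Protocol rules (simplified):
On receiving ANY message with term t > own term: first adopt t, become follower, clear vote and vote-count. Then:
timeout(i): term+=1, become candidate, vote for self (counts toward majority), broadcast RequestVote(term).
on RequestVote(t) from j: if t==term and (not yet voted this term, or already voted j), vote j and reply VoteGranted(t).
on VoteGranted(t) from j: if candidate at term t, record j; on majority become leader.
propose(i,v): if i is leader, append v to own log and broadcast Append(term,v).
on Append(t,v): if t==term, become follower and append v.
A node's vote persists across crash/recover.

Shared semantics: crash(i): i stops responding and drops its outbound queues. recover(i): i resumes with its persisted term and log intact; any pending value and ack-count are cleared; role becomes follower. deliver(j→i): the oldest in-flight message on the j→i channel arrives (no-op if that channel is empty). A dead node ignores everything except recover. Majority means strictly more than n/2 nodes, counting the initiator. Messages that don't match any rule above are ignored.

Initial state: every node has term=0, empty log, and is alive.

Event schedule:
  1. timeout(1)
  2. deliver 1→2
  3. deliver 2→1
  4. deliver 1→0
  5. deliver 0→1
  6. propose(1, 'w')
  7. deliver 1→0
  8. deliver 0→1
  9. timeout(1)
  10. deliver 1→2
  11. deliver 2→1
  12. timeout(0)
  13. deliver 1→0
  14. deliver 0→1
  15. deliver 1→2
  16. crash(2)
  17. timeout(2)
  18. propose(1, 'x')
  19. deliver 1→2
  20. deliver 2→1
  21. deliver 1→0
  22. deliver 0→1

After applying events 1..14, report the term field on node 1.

2

1. timeout(1):  <1:cand t1 ->
2. deliver 1→2:  <2:foll t1 ->
3. deliver 2→1:  <1:lead t1 ->
4. deliver 1→0:  <0:foll t1 ->
5. deliver 0→1:  nop
6. propose(1,'w'):  <1:lead t1 w>
7. deliver 1→0:  <0:foll t1 w>
8. deliver 0→1:  nop
9. timeout(1):  <1:cand t2 w>
10. deliver 1→2:  <2:foll t1 w>
11. deliver 2→1:  nop
12. timeout(0):  <0:cand t2 w>
13. deliver 1→0:  nop
14. deliver 0→1:  nop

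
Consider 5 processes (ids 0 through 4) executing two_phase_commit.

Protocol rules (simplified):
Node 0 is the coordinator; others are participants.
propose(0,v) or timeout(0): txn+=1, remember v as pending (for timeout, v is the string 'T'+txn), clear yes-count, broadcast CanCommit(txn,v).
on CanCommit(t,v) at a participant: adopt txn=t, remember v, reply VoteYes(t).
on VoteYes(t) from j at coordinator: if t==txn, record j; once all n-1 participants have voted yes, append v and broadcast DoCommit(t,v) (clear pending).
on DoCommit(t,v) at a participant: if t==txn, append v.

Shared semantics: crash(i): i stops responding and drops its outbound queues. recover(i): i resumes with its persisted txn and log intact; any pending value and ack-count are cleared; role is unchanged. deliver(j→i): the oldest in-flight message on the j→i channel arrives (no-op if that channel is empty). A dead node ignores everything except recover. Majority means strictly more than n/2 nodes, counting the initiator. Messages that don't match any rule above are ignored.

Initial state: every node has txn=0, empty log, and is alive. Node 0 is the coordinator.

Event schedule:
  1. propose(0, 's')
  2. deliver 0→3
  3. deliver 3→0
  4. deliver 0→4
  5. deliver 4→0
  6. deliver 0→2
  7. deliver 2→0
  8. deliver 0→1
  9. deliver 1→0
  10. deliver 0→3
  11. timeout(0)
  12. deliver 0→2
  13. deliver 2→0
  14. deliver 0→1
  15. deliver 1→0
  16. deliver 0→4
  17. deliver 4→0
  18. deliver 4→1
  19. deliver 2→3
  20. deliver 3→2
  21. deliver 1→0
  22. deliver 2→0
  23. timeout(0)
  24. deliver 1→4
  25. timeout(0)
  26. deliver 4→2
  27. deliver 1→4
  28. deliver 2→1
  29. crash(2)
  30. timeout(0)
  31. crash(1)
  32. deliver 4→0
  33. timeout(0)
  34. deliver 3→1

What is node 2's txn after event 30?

e1 propose(0,'s'): 0[coor,t=1,-]
e2 deliver 0→3: 3[part,t=1,-]
e3 deliver 3→0: ·
e4 deliver 0→4: 4[part,t=1,-]
e5 deliver 4→0: ·
e6 deliver 0→2: 2[part,t=1,-]
e7 deliver 2→0: ·
e8 deliver 0→1: 1[part,t=1,-]
e9 deliver 1→0: 0[coor,t=1,s]
e10 deliver 0→3: 3[part,t=1,s]
e11 timeout(0): 0[coor,t=2,s]
e12 deliver 0→2: 2[part,t=1,s]
e13 deliver 2→0: ·
e14 deliver 0→1: 1[part,t=1,s]
e15 deliver 1→0: ·
e16 deliver 0→4: 4[part,t=1,s]
e17 deliver 4→0: ·
e18 deliver 4→1: ·
e19 deliver 2→3: ·
e20 deliver 3→2: ·
e21 deliver 1→0: ·
e22 deliver 2→0: ·
e23 timeout(0): 0[coor,t=3,s]
e24 deliver 1→4: ·
e25 timeout(0): 0[coor,t=4,s]
e26 deliver 4→2: ·
e27 deliver 1→4: ·
e28 deliver 2→1: ·
e29 crash(2): 2[✗part,t=1,s]
e30 timeout(0): 0[coor,t=5,s]

1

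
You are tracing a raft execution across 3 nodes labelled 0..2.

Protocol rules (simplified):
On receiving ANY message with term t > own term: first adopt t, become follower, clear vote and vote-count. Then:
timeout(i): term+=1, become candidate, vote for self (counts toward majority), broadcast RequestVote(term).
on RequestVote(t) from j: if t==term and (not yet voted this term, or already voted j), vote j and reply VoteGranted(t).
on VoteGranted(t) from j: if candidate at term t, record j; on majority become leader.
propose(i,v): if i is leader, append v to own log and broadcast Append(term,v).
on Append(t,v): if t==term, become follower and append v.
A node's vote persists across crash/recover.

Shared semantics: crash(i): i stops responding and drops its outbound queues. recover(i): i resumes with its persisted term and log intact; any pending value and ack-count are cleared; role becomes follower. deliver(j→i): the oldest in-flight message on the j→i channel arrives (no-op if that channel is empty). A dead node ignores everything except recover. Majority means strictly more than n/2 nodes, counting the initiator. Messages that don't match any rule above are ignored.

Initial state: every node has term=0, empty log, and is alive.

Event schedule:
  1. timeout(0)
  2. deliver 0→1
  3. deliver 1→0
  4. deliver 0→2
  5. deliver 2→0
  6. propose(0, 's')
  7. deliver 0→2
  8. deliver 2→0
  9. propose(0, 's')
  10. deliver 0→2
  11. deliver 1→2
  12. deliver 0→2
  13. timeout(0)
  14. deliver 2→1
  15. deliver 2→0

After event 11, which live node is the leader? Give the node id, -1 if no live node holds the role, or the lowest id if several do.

0

[1] timeout(0) → N0(cand t1 [-])
[2] deliver 0→1 → N1(foll t1 [-])
[3] deliver 1→0 → N0(lead t1 [-])
[4] deliver 0→2 → N2(foll t1 [-])
[5] deliver 2→0 → ∅
[6] propose(0,'s') → N0(lead t1 [s])
[7] deliver 0→2 → N2(foll t1 [s])
[8] deliver 2→0 → ∅
[9] propose(0,'s') → N0(lead t1 [s,s])
[10] deliver 0→2 → N2(foll t1 [s,s])
[11] deliver 1→2 → ∅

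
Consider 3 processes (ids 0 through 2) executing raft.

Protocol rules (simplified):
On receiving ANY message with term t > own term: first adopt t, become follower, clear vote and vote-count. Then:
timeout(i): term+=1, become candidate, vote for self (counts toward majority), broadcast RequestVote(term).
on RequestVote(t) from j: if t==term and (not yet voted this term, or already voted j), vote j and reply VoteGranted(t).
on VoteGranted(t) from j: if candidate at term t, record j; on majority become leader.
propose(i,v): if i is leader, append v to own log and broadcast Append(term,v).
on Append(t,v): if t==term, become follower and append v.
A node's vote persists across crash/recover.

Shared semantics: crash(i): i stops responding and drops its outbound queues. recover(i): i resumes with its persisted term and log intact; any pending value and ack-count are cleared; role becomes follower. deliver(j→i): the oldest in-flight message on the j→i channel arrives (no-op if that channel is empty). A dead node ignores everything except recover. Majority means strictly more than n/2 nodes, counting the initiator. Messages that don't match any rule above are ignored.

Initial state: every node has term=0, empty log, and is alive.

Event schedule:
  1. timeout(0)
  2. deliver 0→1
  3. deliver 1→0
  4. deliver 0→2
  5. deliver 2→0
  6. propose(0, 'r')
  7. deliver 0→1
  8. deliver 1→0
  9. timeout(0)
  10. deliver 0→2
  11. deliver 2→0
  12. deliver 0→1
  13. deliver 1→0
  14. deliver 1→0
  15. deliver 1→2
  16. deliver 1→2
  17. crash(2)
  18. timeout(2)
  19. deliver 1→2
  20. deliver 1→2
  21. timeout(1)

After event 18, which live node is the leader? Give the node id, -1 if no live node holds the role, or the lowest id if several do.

[1] timeout(0) → N0(cand t1 [-])
[2] deliver 0→1 → N1(foll t1 [-])
[3] deliver 1→0 → N0(lead t1 [-])
[4] deliver 0→2 → N2(foll t1 [-])
[5] deliver 2→0 → ∅
[6] propose(0,'r') → N0(lead t1 [r])
[7] deliver 0→1 → N1(foll t1 [r])
[8] deliver 1→0 → ∅
[9] timeout(0) → N0(cand t2 [r])
[10] deliver 0→2 → N2(foll t1 [r])
[11] deliver 2→0 → ∅
[12] deliver 0→1 → N1(foll t2 [r])
[13] deliver 1→0 → N0(lead t2 [r])
[14] deliver 1→0 → ∅
[15] deliver 1→2 → ∅
[16] deliver 1→2 → ∅
[17] crash(2) → N2(✗foll t1 [r])
[18] timeout(2) → ∅

0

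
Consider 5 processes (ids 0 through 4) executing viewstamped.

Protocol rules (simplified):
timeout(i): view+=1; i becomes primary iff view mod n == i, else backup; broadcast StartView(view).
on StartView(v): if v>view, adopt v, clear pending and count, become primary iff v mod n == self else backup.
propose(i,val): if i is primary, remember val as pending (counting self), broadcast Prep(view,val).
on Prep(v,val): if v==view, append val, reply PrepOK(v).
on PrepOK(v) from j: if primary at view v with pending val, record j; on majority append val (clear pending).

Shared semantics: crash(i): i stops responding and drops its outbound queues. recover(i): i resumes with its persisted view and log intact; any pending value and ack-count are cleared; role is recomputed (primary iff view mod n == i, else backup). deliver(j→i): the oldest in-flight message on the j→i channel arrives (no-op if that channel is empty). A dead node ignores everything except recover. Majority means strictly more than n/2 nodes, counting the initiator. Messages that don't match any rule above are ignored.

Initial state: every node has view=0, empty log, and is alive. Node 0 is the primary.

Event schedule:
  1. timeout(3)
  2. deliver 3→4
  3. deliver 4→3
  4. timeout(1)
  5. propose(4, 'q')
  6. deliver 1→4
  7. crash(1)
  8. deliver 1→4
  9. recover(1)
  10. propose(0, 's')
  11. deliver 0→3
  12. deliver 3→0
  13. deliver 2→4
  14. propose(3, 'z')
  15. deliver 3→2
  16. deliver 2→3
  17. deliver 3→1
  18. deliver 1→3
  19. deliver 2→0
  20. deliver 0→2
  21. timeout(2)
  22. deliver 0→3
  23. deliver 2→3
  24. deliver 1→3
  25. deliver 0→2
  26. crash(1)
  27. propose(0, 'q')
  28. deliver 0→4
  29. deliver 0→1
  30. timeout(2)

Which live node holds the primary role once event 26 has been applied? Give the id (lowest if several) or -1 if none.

2

step 1 timeout(3): 3={back,v=1,log=-}
step 2 deliver 3→4: 4={back,v=1,log=-}
step 3 deliver 4→3: —
step 4 timeout(1): 1={prim,v=1,log=-}
step 5 propose(4,'q'): —
step 6 deliver 1→4: —
step 7 crash(1): 1={✗prim,v=1,log=-}
step 8 deliver 1→4: —
step 9 recover(1): 1={prim,v=1,log=-}
step 10 propose(0,'s'): —
step 11 deliver 0→3: —
step 12 deliver 3→0: 0={back,v=1,log=-}
step 13 deliver 2→4: —
step 14 propose(3,'z'): —
step 15 deliver 3→2: 2={back,v=1,log=-}
step 16 deliver 2→3: —
step 17 deliver 3→1: —
step 18 deliver 1→3: —
step 19 deliver 2→0: —
step 20 deliver 0→2: —
step 21 timeout(2): 2={prim,v=2,log=-}
step 22 deliver 0→3: —
step 23 deliver 2→3: 3={back,v=2,log=-}
step 24 deliver 1→3: —
step 25 deliver 0→2: —
step 26 crash(1): 1={✗prim,v=1,log=-}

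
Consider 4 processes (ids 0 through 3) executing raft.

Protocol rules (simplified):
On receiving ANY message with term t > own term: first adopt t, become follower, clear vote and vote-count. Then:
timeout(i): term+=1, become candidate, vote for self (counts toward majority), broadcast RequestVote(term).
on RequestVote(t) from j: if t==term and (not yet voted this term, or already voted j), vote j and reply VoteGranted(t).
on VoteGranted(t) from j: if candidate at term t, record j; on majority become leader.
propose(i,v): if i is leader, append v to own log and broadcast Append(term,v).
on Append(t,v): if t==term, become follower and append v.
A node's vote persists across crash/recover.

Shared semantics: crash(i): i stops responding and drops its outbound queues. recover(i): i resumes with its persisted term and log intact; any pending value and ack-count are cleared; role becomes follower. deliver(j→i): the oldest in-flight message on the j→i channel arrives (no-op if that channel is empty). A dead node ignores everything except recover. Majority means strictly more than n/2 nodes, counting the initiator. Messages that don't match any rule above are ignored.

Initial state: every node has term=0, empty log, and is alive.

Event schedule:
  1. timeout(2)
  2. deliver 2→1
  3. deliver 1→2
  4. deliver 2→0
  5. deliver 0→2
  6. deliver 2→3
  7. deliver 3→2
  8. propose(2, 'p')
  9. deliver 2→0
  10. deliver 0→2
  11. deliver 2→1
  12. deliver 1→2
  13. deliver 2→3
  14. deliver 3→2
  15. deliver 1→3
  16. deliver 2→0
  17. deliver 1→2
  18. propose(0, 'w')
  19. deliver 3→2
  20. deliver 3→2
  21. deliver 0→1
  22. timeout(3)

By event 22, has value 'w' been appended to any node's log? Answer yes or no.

no

step 1 timeout(2): 2={cand,t=1,log=-}
step 2 deliver 2→1: 1={foll,t=1,log=-}
step 3 deliver 1→2: —
step 4 deliver 2→0: 0={foll,t=1,log=-}
step 5 deliver 0→2: 2={lead,t=1,log=-}
step 6 deliver 2→3: 3={foll,t=1,log=-}
step 7 deliver 3→2: —
step 8 propose(2,'p'): 2={lead,t=1,log=p}
step 9 deliver 2→0: 0={foll,t=1,log=p}
step 10 deliver 0→2: —
step 11 deliver 2→1: 1={foll,t=1,log=p}
step 12 deliver 1→2: —
step 13 deliver 2→3: 3={foll,t=1,log=p}
step 14 deliver 3→2: —
step 15 deliver 1→3: —
step 16 deliver 2→0: —
step 17 deliver 1→2: —
step 18 propose(0,'w'): —
step 19 deliver 3→2: —
step 20 deliver 3→2: —
step 21 deliver 0→1: —
step 22 timeout(3): 3={cand,t=2,log=p}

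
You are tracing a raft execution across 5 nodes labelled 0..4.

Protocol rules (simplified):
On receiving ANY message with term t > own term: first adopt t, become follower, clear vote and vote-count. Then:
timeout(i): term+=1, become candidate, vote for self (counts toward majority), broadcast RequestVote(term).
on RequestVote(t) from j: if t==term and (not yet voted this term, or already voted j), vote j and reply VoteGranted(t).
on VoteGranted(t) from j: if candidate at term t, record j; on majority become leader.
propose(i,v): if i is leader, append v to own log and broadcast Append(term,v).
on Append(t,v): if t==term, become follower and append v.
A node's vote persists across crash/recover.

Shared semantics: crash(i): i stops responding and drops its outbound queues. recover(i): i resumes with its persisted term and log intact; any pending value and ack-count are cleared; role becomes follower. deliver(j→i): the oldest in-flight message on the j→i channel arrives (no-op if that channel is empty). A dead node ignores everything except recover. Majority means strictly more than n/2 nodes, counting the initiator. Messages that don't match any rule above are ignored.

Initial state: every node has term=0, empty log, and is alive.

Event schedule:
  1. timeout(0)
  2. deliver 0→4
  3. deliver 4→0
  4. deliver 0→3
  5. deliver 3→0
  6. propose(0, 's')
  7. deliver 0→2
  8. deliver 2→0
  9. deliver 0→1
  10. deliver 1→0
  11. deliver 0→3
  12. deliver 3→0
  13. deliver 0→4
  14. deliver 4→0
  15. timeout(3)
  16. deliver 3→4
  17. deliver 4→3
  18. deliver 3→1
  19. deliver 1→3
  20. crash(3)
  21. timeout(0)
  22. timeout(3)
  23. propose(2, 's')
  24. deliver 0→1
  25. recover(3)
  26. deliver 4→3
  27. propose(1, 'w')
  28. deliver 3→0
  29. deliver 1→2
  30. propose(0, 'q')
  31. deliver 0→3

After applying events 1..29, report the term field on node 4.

e1 timeout(0): 0[cand,t=1,-]
e2 deliver 0→4: 4[foll,t=1,-]
e3 deliver 4→0: ·
e4 deliver 0→3: 3[foll,t=1,-]
e5 deliver 3→0: 0[lead,t=1,-]
e6 propose(0,'s'): 0[lead,t=1,s]
e7 deliver 0→2: 2[foll,t=1,-]
e8 deliver 2→0: ·
e9 deliver 0→1: 1[foll,t=1,-]
e10 deliver 1→0: ·
e11 deliver 0→3: 3[foll,t=1,s]
e12 deliver 3→0: ·
e13 deliver 0→4: 4[foll,t=1,s]
e14 deliver 4→0: ·
e15 timeout(3): 3[cand,t=2,s]
e16 deliver 3→4: 4[foll,t=2,s]
e17 deliver 4→3: ·
e18 deliver 3→1: 1[foll,t=2,-]
e19 deliver 1→3: 3[lead,t=2,s]
e20 crash(3): 3[✗lead,t=2,s]
e21 timeout(0): 0[cand,t=2,s]
e22 timeout(3): ·
e23 propose(2,'s'): ·
e24 deliver 0→1: ·
e25 recover(3): 3[foll,t=2,s]
e26 deliver 4→3: ·
e27 propose(1,'w'): ·
e28 deliver 3→0: ·
e29 deliver 1→2: ·

2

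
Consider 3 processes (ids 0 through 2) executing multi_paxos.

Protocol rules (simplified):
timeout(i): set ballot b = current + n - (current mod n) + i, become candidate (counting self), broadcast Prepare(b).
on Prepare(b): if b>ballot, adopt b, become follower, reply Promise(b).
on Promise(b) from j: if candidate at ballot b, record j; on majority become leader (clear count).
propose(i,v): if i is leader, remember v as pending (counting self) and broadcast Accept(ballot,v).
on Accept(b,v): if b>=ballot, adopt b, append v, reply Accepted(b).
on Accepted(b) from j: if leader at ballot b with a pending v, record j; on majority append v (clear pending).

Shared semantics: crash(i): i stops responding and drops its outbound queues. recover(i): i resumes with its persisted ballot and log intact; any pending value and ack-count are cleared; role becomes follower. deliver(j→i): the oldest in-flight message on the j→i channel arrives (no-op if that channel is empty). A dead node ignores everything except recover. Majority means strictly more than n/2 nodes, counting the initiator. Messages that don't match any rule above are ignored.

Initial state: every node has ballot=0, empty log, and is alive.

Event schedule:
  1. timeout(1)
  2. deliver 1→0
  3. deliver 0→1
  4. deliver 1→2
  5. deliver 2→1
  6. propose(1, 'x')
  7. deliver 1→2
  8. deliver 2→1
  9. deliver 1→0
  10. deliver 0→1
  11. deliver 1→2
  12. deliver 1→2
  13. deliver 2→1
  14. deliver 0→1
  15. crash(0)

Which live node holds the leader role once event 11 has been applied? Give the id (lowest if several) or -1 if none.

1

[1] timeout(1) → N1(cand b4 [-])
[2] deliver 1→0 → N0(foll b4 [-])
[3] deliver 0→1 → N1(lead b4 [-])
[4] deliver 1→2 → N2(foll b4 [-])
[5] deliver 2→1 → ∅
[6] propose(1,'x') → ∅
[7] deliver 1→2 → N2(foll b4 [x])
[8] deliver 2→1 → N1(lead b4 [x])
[9] deliver 1→0 → N0(foll b4 [x])
[10] deliver 0→1 → ∅
[11] deliver 1→2 → ∅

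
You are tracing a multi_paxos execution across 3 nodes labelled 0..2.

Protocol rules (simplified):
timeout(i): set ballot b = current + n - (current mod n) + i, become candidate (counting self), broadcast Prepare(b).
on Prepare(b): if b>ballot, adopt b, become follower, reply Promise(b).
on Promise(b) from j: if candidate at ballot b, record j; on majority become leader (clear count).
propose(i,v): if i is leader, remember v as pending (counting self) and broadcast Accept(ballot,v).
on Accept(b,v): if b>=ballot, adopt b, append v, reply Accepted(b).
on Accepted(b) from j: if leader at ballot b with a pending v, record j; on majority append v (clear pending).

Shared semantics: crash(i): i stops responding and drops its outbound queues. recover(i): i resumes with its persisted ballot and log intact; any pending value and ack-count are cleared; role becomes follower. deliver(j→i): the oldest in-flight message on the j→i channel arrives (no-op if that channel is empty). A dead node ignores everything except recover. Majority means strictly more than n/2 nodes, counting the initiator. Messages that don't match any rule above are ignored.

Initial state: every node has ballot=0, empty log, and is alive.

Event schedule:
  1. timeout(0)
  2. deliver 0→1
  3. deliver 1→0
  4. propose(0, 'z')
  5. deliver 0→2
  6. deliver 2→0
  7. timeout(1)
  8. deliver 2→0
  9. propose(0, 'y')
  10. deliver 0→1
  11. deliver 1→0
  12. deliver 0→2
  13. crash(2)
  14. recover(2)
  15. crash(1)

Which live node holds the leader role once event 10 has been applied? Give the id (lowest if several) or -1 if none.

step 1 timeout(0): 0={cand,b=3,log=-}
step 2 deliver 0→1: 1={foll,b=3,log=-}
step 3 deliver 1→0: 0={lead,b=3,log=-}
step 4 propose(0,'z'): —
step 5 deliver 0→2: 2={foll,b=3,log=-}
step 6 deliver 2→0: —
step 7 timeout(1): 1={cand,b=7,log=-}
step 8 deliver 2→0: —
step 9 propose(0,'y'): —
step 10 deliver 0→1: —

0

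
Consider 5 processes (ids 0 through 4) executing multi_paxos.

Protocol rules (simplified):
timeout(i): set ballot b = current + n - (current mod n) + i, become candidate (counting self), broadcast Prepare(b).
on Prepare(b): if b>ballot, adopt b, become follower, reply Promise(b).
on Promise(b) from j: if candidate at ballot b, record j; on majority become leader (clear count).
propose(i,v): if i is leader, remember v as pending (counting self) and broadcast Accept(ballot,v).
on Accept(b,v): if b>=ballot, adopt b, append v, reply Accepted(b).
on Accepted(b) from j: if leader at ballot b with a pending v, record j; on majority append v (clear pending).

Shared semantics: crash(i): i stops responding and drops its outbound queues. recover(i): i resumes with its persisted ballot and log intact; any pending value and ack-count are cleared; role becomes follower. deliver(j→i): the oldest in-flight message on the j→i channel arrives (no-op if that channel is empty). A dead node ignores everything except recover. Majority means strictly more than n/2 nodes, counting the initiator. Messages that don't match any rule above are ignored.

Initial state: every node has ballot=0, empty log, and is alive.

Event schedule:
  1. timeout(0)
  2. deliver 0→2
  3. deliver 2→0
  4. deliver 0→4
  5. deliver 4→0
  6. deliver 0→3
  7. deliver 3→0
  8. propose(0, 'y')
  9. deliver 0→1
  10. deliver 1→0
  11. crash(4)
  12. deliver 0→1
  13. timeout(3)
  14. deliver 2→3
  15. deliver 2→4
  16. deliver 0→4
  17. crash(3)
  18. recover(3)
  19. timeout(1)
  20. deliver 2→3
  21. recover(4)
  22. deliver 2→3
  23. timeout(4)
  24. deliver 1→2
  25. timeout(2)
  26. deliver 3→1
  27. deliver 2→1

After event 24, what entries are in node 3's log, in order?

empty

[1] timeout(0) → N0(cand b5 [-])
[2] deliver 0→2 → N2(foll b5 [-])
[3] deliver 2→0 → ∅
[4] deliver 0→4 → N4(foll b5 [-])
[5] deliver 4→0 → N0(lead b5 [-])
[6] deliver 0→3 → N3(foll b5 [-])
[7] deliver 3→0 → ∅
[8] propose(0,'y') → ∅
[9] deliver 0→1 → N1(foll b5 [-])
[10] deliver 1→0 → ∅
[11] crash(4) → N4(✗foll b5 [-])
[12] deliver 0→1 → N1(foll b5 [y])
[13] timeout(3) → N3(cand b13 [-])
[14] deliver 2→3 → ∅
[15] deliver 2→4 → ∅
[16] deliver 0→4 → ∅
[17] crash(3) → N3(✗cand b13 [-])
[18] recover(3) → N3(foll b13 [-])
[19] timeout(1) → N1(cand b11 [y])
[20] deliver 2→3 → ∅
[21] recover(4) → N4(foll b5 [-])
[22] deliver 2→3 → ∅
[23] timeout(4) → N4(cand b14 [-])
[24] deliver 1→2 → N2(foll b11 [-])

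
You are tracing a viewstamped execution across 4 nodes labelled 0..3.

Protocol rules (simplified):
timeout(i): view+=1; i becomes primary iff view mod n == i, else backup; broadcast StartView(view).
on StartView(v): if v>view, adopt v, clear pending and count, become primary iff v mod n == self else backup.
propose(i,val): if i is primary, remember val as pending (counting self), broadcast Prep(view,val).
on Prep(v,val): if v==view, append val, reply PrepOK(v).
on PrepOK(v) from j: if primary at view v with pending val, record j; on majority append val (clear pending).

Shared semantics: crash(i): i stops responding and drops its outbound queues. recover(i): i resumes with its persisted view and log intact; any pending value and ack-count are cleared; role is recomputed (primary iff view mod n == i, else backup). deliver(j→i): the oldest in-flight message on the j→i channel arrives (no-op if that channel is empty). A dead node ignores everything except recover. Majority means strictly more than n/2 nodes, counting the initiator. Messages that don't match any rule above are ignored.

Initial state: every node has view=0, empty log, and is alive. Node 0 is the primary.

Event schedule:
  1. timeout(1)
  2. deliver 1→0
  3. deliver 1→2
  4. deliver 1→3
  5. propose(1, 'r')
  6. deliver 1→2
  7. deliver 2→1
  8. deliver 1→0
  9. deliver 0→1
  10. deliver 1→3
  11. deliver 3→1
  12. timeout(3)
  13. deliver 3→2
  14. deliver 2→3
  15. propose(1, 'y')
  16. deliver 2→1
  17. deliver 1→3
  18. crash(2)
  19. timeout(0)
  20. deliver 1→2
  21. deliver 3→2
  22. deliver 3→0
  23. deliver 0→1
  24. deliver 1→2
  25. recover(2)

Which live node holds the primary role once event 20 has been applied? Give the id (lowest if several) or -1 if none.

[1] timeout(1) → N1(prim v1 [-])
[2] deliver 1→0 → N0(back v1 [-])
[3] deliver 1→2 → N2(back v1 [-])
[4] deliver 1→3 → N3(back v1 [-])
[5] propose(1,'r') → ∅
[6] deliver 1→2 → N2(back v1 [r])
[7] deliver 2→1 → ∅
[8] deliver 1→0 → N0(back v1 [r])
[9] deliver 0→1 → N1(prim v1 [r])
[10] deliver 1→3 → N3(back v1 [r])
[11] deliver 3→1 → ∅
[12] timeout(3) → N3(back v2 [r])
[13] deliver 3→2 → N2(prim v2 [r])
[14] deliver 2→3 → ∅
[15] propose(1,'y') → ∅
[16] deliver 2→1 → ∅
[17] deliver 1→3 → ∅
[18] crash(2) → N2(✗prim v2 [r])
[19] timeout(0) → N0(back v2 [r])
[20] deliver 1→2 → ∅

1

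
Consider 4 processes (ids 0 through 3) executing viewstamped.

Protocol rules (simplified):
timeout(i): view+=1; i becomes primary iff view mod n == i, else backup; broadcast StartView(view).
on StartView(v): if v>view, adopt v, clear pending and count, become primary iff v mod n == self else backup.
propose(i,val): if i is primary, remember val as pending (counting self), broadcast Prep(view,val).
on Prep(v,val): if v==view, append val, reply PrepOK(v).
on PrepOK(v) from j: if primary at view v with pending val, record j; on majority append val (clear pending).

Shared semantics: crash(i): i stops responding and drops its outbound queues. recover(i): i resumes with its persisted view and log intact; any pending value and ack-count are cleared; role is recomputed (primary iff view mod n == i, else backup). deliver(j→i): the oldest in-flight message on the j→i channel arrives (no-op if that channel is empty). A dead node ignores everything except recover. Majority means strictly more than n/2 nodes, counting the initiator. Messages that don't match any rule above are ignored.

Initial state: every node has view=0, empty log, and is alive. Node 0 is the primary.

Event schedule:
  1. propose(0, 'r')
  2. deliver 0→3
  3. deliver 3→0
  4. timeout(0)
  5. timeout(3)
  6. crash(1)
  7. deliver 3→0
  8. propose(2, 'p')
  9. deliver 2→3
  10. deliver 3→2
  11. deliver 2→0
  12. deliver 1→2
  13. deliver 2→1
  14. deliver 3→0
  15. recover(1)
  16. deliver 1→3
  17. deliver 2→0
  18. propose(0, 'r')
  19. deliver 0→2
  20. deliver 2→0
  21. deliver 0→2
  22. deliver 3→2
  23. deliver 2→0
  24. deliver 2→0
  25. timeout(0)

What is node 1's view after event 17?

1. propose(0,'r'):  nop
2. deliver 0→3:  <3:back v0 r>
3. deliver 3→0:  nop
4. timeout(0):  <0:back v1 ->
5. timeout(3):  <3:back v1 r>
6. crash(1):  <1:✗back v0 ->
7. deliver 3→0:  nop
8. propose(2,'p'):  nop
9. deliver 2→3:  nop
10. deliver 3→2:  <2:back v1 ->
11. deliver 2→0:  nop
12. deliver 1→2:  nop
13. deliver 2→1:  nop
14. deliver 3→0:  nop
15. recover(1):  <1:back v0 ->
16. deliver 1→3:  nop
17. deliver 2→0:  nop

0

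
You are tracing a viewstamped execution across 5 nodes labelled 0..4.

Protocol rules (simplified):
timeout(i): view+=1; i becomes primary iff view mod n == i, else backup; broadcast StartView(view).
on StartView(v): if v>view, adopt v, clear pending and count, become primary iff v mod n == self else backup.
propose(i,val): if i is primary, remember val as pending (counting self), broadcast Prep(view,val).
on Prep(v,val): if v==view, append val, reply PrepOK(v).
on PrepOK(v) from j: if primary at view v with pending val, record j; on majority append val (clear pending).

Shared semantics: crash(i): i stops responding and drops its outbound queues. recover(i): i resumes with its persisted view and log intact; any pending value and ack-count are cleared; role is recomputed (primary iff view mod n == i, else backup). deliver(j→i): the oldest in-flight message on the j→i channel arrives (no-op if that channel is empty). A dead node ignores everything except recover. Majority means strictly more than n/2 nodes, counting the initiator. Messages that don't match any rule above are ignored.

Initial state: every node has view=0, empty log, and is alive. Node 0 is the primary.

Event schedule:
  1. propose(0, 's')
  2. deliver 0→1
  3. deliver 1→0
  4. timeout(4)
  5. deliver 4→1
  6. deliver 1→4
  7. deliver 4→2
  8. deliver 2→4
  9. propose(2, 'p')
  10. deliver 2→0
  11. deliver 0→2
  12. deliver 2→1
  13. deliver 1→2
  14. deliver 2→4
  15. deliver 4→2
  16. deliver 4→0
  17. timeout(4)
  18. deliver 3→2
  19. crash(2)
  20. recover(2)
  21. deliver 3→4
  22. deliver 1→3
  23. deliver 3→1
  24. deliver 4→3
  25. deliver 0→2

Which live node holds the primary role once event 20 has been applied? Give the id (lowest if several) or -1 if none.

1

[1] propose(0,'s') → ∅
[2] deliver 0→1 → N1(back v0 [s])
[3] deliver 1→0 → ∅
[4] timeout(4) → N4(back v1 [-])
[5] deliver 4→1 → N1(prim v1 [s])
[6] deliver 1→4 → ∅
[7] deliver 4→2 → N2(back v1 [-])
[8] deliver 2→4 → ∅
[9] propose(2,'p') → ∅
[10] deliver 2→0 → ∅
[11] deliver 0→2 → ∅
[12] deliver 2→1 → ∅
[13] deliver 1→2 → ∅
[14] deliver 2→4 → ∅
[15] deliver 4→2 → ∅
[16] deliver 4→0 → N0(back v1 [-])
[17] timeout(4) → N4(back v2 [-])
[18] deliver 3→2 → ∅
[19] crash(2) → N2(✗back v1 [-])
[20] recover(2) → N2(back v1 [-])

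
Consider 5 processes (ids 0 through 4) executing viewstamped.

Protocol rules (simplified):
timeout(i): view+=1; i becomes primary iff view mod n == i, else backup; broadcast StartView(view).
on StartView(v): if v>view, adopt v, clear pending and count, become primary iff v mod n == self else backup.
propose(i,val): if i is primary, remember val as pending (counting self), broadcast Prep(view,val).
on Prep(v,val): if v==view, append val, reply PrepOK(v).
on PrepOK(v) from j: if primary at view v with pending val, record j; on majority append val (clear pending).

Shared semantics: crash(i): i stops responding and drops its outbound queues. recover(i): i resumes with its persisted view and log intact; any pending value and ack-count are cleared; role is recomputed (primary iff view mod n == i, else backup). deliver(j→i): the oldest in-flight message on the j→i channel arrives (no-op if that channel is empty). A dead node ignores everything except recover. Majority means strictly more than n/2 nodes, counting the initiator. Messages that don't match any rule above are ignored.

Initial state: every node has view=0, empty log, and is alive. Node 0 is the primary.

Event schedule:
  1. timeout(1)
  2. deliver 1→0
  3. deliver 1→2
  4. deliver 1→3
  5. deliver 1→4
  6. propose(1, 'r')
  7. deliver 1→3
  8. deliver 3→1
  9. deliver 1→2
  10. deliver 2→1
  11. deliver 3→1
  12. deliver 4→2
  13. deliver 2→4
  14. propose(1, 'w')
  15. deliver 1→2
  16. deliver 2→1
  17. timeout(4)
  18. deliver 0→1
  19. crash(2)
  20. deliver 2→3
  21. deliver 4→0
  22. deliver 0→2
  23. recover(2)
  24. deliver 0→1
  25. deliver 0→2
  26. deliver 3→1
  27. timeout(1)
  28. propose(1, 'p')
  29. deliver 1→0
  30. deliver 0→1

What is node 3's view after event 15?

1

[1] timeout(1) → N1(prim v1 [-])
[2] deliver 1→0 → N0(back v1 [-])
[3] deliver 1→2 → N2(back v1 [-])
[4] deliver 1→3 → N3(back v1 [-])
[5] deliver 1→4 → N4(back v1 [-])
[6] propose(1,'r') → ∅
[7] deliver 1→3 → N3(back v1 [r])
[8] deliver 3→1 → ∅
[9] deliver 1→2 → N2(back v1 [r])
[10] deliver 2→1 → N1(prim v1 [r])
[11] deliver 3→1 → ∅
[12] deliver 4→2 → ∅
[13] deliver 2→4 → ∅
[14] propose(1,'w') → ∅
[15] deliver 1→2 → N2(back v1 [r,w])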